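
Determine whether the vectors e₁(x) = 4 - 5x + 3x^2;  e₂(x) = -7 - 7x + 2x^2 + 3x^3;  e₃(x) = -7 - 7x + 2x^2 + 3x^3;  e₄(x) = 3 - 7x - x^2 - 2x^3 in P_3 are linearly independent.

Take coordinates with respect to the standard basis {1, x, …, x^3}.
Two of the vectors are equal, giving an immediate dependence.

linearly dependent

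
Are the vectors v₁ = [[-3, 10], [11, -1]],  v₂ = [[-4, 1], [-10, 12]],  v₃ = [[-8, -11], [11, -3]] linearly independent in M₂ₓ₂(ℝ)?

linearly independent

Write each element as a coordinate vector in ℝ⁴ using {E₁₁, E₁₂, E₂₁, E₂₂}.
Place the vectors as rows of a 3×4 matrix and reduce to echelon form.
The reduction yields 3 nonzero rows, so the rank is 3.
Since rank = 3 (the number of vectors), the set is linearly independent.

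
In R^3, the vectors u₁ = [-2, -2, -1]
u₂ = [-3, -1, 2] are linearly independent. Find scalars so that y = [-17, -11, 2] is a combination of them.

y = 4u₁ + 3u₂

Write y = c₁u₁ + c₂u₂ and equate components.
The system has the unique solution (c₁, c₂) = (4, 3).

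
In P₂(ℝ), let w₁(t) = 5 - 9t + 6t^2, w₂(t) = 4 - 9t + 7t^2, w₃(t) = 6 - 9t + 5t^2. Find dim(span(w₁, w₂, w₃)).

dim = 2

Pass to coordinate vectors with respect to the basis {1, t, t^2}.
Row-reduce the 3×3 matrix with these as rows.
Exactly 2 pivots survive; hence the rank is 2.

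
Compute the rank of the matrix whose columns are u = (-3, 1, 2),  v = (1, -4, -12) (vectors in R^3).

2

Form the matrix with u, v as columns and reduce.
Reduction leaves 2 leading entries, giving rank 2.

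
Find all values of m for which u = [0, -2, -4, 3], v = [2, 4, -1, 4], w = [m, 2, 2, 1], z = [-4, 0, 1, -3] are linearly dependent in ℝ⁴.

m = 4

Place the vectors as rows of a 4×4 matrix; dependence ⇔ determinant zero.
The determinant works out to 136 - 34*m.
Solving 136 - 34*m = 0 yields m = 4.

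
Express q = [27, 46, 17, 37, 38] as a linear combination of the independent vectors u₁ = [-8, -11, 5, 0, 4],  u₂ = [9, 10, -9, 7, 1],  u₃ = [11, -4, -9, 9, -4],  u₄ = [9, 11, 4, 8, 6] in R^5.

q = 2u₁ + 2u₂ - u₃ + 4u₄

Since u₁, u₂, u₃, u₄ are independent, the coefficients expressing q are uniquely determined by a linear system.
Row-reducing the augmented matrix gives the unique coefficients (c₁, …, c₄) = (2, 2, -1, 4).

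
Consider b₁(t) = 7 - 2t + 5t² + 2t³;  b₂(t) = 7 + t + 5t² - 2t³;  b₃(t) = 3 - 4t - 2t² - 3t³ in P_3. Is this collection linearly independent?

linearly independent

Write each element as a coordinate vector in ℝ⁴ using {1, t, …, t³}.
Row-reduce the matrix whose columns are b₁, b₂, b₃.
The reduction yields 3 nonzero rows, so the rank is 3.
Since rank = 3 (the number of vectors), the set is linearly independent.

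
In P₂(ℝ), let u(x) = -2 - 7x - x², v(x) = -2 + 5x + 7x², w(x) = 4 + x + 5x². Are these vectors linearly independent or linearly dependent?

linearly independent

Write each element as a coordinate vector in ℝ³ using {1, x, x²}.
Place the vectors as rows of a 3×3 matrix and reduce to echelon form.
The reduction yields 3 nonzero rows, so the rank is 3.
Since rank = 3 (the number of vectors), the set is linearly independent.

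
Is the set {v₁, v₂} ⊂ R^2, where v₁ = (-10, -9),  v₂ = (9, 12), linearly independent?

Form the 2×2 matrix with these as columns; its determinant is -39.
A nonzero determinant means the columns are linearly independent.

linearly independent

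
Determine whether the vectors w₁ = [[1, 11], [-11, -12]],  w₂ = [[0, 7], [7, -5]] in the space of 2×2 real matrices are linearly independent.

linearly independent

Write each element as a coordinate vector in ℝ⁴ using {E₁₁, E₁₂, E₂₁, E₂₂}.
Place the vectors as rows of a 2×4 matrix and reduce to echelon form.
The reduction yields 2 nonzero rows, so the rank is 2.
Since rank = 2 (the number of vectors), the set is linearly independent.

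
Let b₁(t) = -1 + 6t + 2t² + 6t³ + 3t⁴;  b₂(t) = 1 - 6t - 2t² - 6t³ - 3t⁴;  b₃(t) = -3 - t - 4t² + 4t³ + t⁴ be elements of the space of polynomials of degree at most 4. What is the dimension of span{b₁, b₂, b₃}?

Use coordinates relative to {1, t, …, t⁴}.
Put the 5×3 matrix [b₁|b₂|b₃] into echelon form.
Reduction leaves 2 leading entries, giving rank 2.

2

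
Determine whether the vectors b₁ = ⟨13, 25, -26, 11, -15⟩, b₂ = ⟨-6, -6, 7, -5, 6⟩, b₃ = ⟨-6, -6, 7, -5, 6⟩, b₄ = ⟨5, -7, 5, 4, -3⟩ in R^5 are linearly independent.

Two of the vectors are equal, giving an immediate dependence.

linearly dependent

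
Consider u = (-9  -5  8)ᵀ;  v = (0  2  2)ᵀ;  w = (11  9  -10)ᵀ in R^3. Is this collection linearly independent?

linearly independent

Place the vectors as rows of a 3×3 matrix and reduce to echelon form.
The reduction yields 3 nonzero rows, so the rank is 3.
Since rank = 3 (the number of vectors), the set is linearly independent.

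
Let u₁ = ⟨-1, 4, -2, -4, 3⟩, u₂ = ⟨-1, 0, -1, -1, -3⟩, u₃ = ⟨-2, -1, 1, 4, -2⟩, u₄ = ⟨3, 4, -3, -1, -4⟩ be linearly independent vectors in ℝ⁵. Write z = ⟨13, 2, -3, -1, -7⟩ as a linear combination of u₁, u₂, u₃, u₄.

z = -2u₁ - u₂ - 2u₃ + 2u₄

Set up the augmented matrix [u₁ | u₂ | u₃ | u₄ | z] and row-reduce.
Row-reducing the augmented matrix gives the unique coefficients (a₁, …, a₄) = (-2, -1, -2, 2).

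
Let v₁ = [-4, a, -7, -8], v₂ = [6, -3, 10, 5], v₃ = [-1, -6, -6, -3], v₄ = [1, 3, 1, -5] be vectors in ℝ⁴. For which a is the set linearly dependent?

Place the vectors as rows of a 4×4 matrix; dependence ⇔ determinant zero.
The determinant works out to 741 - 143*a.
Solving 741 - 143*a = 0 yields a = 57/11.

a = 57/11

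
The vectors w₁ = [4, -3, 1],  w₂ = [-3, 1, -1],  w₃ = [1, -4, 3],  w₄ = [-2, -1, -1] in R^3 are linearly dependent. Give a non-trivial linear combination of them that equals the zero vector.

w₁ + 2w₂ - w₄ = 0

Write the vectors as columns of a matrix and find a nonzero vector in its null space.
A generator of the null space is (1, 2, 0, -1).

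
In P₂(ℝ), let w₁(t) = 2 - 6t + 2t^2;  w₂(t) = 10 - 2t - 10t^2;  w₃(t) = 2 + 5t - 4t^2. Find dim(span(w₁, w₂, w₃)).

3

Pass to coordinate vectors with respect to the basis {1, t, t^2}.
Apply Gaussian elimination to the matrix whose rows are w₁, w₂, w₃.
The echelon form has 3 nonzero rows, so the rank is 3.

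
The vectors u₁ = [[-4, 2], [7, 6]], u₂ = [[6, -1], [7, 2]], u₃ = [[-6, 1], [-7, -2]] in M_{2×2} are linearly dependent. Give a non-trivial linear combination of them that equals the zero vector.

Write each element as a vector in ℝ⁴ using {E₁₁, E₁₂, E₂₁, E₂₂}.
Set up α₁u₁ + … + α₃u₃ = 0 and solve the homogeneous system.
One solution (up to scaling) is (0, 1, 1).

u₂ + u₃ = 0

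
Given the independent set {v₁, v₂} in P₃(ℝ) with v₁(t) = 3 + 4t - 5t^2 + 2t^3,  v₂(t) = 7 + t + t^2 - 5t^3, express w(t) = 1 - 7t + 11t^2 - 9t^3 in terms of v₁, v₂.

w = -2v₁ + v₂

Identify each element with its coordinate vector in ℝ⁴ via {1, t, …, t^3}.
Since v₁, v₂ are independent, the coefficients expressing w are uniquely determined by a linear system.
Back-substitution yields (c₁, c₂) = (-2, 1).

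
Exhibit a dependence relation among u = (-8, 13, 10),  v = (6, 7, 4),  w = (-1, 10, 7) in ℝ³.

u + v - 2w = 0

Write the vectors as columns of a matrix and find a nonzero vector in its null space.
The free variable yields coefficients (1, 1, -2) (any nonzero multiple also works).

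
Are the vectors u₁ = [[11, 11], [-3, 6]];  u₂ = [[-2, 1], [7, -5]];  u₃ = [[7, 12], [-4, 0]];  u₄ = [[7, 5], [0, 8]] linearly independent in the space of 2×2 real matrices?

Write each element as a coordinate vector in ℝ⁴ using {E₁₁, E₁₂, E₂₁, E₂₂}.
Form the 4×4 matrix with these as columns; its determinant is -1221.
A nonzero determinant means the columns are linearly independent.

linearly independent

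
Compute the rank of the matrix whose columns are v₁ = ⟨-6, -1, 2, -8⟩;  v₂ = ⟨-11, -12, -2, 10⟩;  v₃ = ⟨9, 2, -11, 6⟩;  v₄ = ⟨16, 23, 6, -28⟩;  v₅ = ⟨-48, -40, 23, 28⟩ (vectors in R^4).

Put the 4×5 matrix [v₁|v₂|v₃|v₄|v₅] into echelon form.
The echelon form has 3 nonzero rows, so the rank is 3.
(With 5 elements in a 4-dimensional space the rank is at most 4.)

rank 3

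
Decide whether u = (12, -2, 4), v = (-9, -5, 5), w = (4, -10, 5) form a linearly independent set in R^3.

linearly independent

Place the vectors as rows of a 3×3 matrix and reduce to echelon form.
The reduction yields 3 nonzero rows, so the rank is 3.
Since rank = 3 (the number of vectors), the set is linearly independent.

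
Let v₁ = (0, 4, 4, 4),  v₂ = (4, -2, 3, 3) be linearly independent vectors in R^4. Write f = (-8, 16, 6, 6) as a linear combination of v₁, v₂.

f = 3v₁ - 2v₂

Set up the augmented matrix [v₁ | v₂ | f] and row-reduce.
Back-substitution yields (α₁, α₂) = (3, -2).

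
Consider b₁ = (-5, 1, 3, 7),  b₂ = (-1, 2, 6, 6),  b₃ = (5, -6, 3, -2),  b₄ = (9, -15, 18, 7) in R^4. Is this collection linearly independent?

Place the vectors as rows of a 4×4 matrix and reduce to echelon form.
The reduction yields 3 nonzero rows, so the rank is 3.
Since rank 3 < 4, the set is linearly dependent.
Indeed b₁ + b₂ + 3b₃ - b₄ = 0.

linearly dependent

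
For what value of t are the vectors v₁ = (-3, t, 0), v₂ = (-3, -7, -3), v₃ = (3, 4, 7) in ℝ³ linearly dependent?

t = -37/4

The vectors are dependent exactly when the determinant of the matrix with rows v₁, v₂, v₃ vanishes.
Expanding, det = 12*t + 111.
This vanishes exactly when t = -37/4.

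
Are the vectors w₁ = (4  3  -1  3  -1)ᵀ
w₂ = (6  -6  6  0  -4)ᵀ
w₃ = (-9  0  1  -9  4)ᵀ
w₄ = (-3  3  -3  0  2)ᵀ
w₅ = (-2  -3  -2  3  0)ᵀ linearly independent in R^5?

linearly dependent

One vector is a scalar multiple of another, so the set is dependent.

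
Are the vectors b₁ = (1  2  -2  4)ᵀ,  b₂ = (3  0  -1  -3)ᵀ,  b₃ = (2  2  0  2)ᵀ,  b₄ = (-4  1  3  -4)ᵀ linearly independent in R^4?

The matrix [b₁|b₂|b₃|b₄] has determinant 132.
A nonzero determinant means the columns are linearly independent.

linearly independent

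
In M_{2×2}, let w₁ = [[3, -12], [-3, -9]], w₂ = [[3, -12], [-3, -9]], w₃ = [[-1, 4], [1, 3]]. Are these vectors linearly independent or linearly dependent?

linearly dependent

Write each element as a coordinate vector in ℝ⁴ using {E₁₁, E₁₂, E₂₁, E₂₂}.
Place the vectors as rows of a 3×4 matrix and reduce to echelon form.
The reduction yields 1 nonzero row, so the rank is 1.
Since rank 1 < 3, the set is linearly dependent.
Indeed w₁ - w₂ = 0.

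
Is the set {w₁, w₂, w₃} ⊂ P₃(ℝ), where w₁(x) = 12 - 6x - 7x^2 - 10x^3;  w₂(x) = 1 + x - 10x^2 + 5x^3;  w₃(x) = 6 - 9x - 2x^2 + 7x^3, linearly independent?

linearly independent

Take coordinates with respect to the standard basis {1, x, …, x^3}.
Place the vectors as rows of a 3×4 matrix and reduce to echelon form.
The reduction yields 3 nonzero rows, so the rank is 3.
Since rank = 3 (the number of vectors), the set is linearly independent.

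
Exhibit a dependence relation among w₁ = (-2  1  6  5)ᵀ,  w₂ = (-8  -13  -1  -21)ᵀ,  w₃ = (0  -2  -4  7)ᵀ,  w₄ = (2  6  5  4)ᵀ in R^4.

Write the vectors as columns of a matrix and find a nonzero vector in its null space.
A generator of the null space is (1, -1, -2, -3).

w₁ - w₂ - 2w₃ - 3w₄ = 0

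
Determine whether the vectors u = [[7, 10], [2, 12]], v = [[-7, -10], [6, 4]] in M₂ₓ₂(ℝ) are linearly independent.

Write each element as a coordinate vector in ℝ⁴ using {E₁₁, E₁₂, E₂₁, E₂₂}.
Row-reduce the matrix whose columns are u, v.
The reduction yields 2 nonzero rows, so the rank is 2.
Since rank = 2 (the number of vectors), the set is linearly independent.

linearly independent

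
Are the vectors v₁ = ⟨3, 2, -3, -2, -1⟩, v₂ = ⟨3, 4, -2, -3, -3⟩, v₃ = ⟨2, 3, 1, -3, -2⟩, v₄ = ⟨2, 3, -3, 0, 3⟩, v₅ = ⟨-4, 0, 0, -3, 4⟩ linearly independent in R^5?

linearly independent

Row-reduce the matrix whose columns are v₁, v₂, v₃, v₄, v₅.
The reduction yields 5 nonzero rows, so the rank is 5.
Since rank = 5 (the number of vectors), the set is linearly independent.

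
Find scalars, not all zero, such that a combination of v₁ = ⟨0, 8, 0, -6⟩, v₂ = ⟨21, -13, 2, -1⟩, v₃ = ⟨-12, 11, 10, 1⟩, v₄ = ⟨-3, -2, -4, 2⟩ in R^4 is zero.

v₁ + v₂ + v₃ + 3v₄ = 0

Write the vectors as columns of a matrix and find a nonzero vector in its null space.
A generator of the null space is (1, 1, 1, 3).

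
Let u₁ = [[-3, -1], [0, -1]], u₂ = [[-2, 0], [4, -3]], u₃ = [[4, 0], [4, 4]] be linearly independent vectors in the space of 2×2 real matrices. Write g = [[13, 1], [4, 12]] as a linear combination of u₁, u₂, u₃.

Work in coordinates with respect to the standard basis {E₁₁, E₁₂, E₂₁, E₂₂}.
Write g = α₁u₁ + … + α₃u₃ and equate components.
Row-reducing the augmented matrix gives the unique coefficients (α₁, α₂, α₃) = (-1, -1, 2).

g = -u₁ - u₂ + 2u₃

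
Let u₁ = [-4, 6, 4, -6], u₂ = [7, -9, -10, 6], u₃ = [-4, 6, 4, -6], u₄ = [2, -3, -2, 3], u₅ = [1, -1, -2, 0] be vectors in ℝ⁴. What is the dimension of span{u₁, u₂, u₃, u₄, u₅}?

Put the 4×5 matrix [u₁|u₂|u₃|u₄|u₅] into echelon form.
The echelon form has 2 nonzero rows, so the rank is 2.
(With 5 elements in a 4-dimensional space the rank is at most 4.)

dim = 2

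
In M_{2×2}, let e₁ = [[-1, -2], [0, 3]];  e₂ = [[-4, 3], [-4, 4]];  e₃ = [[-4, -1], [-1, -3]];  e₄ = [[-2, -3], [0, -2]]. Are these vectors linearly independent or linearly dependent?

Take coordinates with respect to the standard basis {E₁₁, E₁₂, E₂₁, E₂₂}.
Row-reduce the matrix whose columns are e₁, e₂, e₃, e₄.
The reduction yields 4 nonzero rows, so the rank is 4.
Since rank = 4 (the number of vectors), the set is linearly independent.

linearly independent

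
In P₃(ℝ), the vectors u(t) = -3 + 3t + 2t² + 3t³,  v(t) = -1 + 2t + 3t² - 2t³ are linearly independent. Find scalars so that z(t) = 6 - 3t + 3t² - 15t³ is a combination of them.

Take coordinate vectors relative to {1, t, …, t³}.
Set up the augmented matrix [u | v | z] and row-reduce.
The system has the unique solution (c₁, c₂) = (-3, 3).

z = -3u + 3v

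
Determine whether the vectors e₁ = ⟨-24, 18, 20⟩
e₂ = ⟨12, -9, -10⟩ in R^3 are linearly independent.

Row-reduce the matrix whose columns are e₁, e₂.
The reduction yields 1 nonzero row, so the rank is 1.
Since rank 1 < 2, the set is linearly dependent.
Indeed e₁ + 2e₂ = 0.

linearly dependent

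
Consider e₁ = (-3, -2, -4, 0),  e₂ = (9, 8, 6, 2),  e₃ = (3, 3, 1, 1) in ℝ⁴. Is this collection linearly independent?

linearly dependent

Place the vectors as rows of a 3×4 matrix and reduce to echelon form.
The reduction yields 2 nonzero rows, so the rank is 2.
Since rank 2 < 3, the set is linearly dependent.
Indeed e₁ + e₂ - 2e₃ = 0.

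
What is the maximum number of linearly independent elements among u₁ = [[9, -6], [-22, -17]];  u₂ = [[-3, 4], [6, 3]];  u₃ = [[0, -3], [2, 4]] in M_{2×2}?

Use coordinates relative to {E₁₁, E₁₂, E₂₁, E₂₂}.
Row-reduce the 3×4 matrix with these as rows.
Exactly 2 pivots survive; hence the rank is 2.

2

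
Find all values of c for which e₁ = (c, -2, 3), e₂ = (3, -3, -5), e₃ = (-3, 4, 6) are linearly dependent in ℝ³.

c = -15/2

Place the vectors as rows of a 3×3 matrix; dependence ⇔ determinant zero.
The determinant works out to 2*c + 15.
Setting this to zero gives c = -15/2.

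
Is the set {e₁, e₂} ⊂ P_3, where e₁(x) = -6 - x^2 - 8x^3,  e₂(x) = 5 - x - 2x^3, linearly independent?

linearly independent

Write each element as a coordinate vector in ℝ⁴ using {1, x, …, x^3}.
Place the vectors as rows of a 2×4 matrix and reduce to echelon form.
The reduction yields 2 nonzero rows, so the rank is 2.
Since rank = 2 (the number of vectors), the set is linearly independent.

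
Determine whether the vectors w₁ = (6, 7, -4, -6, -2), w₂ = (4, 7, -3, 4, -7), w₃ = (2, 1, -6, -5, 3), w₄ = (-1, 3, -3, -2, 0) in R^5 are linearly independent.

linearly independent

Row-reduce the matrix whose columns are w₁, w₂, w₃, w₄.
The reduction yields 4 nonzero rows, so the rank is 4.
Since rank = 4 (the number of vectors), the set is linearly independent.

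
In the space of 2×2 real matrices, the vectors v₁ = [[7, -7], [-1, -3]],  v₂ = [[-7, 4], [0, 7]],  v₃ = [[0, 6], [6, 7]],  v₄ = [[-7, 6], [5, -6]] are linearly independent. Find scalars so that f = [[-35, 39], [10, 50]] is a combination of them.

Take coordinate vectors relative to {E₁₁, E₁₂, E₂₁, E₂₂}.
Set up the augmented matrix [v₁ | v₂ | v₃ | v₄ | f] and row-reduce.
Row-reducing the augmented matrix gives the unique coefficients (c₁, …, c₄) = (-3, 3, 2, -1).

f = -3v₁ + 3v₂ + 2v₃ - v₄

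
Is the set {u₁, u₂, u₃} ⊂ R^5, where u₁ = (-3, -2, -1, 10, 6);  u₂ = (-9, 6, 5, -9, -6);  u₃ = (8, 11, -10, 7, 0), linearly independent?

linearly independent

Row-reduce the matrix whose columns are u₁, u₂, u₃.
The reduction yields 3 nonzero rows, so the rank is 3.
Since rank = 3 (the number of vectors), the set is linearly independent.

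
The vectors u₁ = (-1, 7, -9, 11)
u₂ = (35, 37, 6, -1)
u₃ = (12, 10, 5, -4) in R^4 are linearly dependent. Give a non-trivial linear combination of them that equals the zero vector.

Write the vectors as columns of a matrix and find a nonzero vector in its null space.
One solution (up to scaling) is (1, -1, 3).

u₁ - u₂ + 3u₃ = 0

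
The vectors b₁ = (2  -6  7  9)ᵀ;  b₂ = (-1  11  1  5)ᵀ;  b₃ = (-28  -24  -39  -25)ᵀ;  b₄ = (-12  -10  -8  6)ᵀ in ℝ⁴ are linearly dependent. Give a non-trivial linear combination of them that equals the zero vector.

Solve the homogeneous system with b₁, b₂, b₃, b₄ as columns by row-reducing the coefficient matrix.
The free variable yields coefficients (3, 2, 1, -2) (any nonzero multiple also works).

3b₁ + 2b₂ + b₃ - 2b₄ = 0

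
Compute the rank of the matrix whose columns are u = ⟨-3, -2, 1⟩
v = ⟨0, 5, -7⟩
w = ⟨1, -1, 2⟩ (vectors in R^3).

rank 2

Row-reduce the 3×3 matrix with these as rows.
Exactly 2 pivots survive; hence the rank is 2.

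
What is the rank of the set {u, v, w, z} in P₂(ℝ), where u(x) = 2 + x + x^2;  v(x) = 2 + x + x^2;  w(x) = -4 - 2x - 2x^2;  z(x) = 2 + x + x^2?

rank 1

Represent each element by its coordinate vector in ℝ³.
Put the 3×4 matrix [u|v|w|z] into echelon form.
Exactly 1 pivot survives; hence the rank is 1.
(With 4 elements in a 3-dimensional space the rank is at most 3.)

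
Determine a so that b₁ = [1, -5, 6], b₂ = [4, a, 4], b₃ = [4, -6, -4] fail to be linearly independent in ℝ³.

The vectors are dependent exactly when the determinant of the matrix with rows b₁, b₂, b₃ vanishes.
Expanding, det = -28*a - 280.
This vanishes exactly when a = -10.

a = -10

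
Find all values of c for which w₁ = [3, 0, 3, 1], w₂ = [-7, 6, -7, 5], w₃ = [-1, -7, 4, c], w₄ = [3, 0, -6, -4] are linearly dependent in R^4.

c = -55/9

Place the vectors as rows of a 4×4 matrix; dependence ⇔ determinant zero.
Cofactor expansion gives det = 162*c + 990.
This vanishes exactly when c = -55/9.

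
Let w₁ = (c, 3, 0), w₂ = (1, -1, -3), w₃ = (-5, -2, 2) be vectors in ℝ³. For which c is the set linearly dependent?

The vectors are dependent exactly when the determinant of the matrix with rows w₁, w₂, w₃ vanishes.
Expanding, det = 39 - 8*c.
Setting this to zero gives c = 39/8.

c = 39/8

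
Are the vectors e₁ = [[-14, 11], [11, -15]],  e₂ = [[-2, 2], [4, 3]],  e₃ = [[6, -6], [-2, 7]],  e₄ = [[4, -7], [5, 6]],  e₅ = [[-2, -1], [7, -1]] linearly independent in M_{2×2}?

Write each element as a coordinate vector in ℝ⁴ using {E₁₁, E₁₂, E₂₁, E₂₂}.
There are 5 vectors in a 4-dimensional space, so they cannot be linearly independent.

linearly dependent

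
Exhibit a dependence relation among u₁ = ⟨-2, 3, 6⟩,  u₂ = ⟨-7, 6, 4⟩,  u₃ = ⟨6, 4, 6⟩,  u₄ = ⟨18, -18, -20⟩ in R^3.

2u₁ + 2u₂ + u₄ = 0

Row-reduce the matrix with u₁, u₂, u₃, u₄ as columns; the null space gives the coefficients.
One solution (up to scaling) is (2, 2, 0, 1).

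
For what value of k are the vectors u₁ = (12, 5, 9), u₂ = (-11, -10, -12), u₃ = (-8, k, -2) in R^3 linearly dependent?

Place the vectors as rows of a 3×3 matrix; dependence ⇔ determinant zero.
The determinant works out to 45*k - 110.
Solving 45*k - 110 = 0 yields k = 22/9.

k = 22/9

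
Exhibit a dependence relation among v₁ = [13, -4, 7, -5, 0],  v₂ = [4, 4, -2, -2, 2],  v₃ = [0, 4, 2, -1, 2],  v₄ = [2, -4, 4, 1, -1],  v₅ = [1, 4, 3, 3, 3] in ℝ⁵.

Write the vectors as columns of a matrix and find a nonzero vector in its null space.
A generator of the null space is (1, -2, -1, -3, 1).

v₁ - 2v₂ - v₃ - 3v₄ + v₅ = 0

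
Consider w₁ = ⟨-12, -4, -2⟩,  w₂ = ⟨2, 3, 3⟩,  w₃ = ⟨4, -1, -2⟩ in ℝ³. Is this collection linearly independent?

linearly dependent

The matrix [w₁|w₂|w₃] has determinant 0.
A zero determinant means the columns are linearly dependent.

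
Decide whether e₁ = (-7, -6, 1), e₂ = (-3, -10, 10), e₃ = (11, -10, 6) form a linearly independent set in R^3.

linearly independent

Row-reduce the matrix whose columns are e₁, e₂, e₃.
The reduction yields 3 nonzero rows, so the rank is 3.
Since rank = 3 (the number of vectors), the set is linearly independent.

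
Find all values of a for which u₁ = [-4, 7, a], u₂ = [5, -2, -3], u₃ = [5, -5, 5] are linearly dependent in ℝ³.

The set is linearly dependent precisely when det[u₁; u₂; u₃] = 0.
The determinant works out to -15*a - 180.
Solving -15*a - 180 = 0 yields a = -12.

a = -12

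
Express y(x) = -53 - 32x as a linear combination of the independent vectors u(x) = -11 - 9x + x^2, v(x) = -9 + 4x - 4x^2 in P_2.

Take coordinate vectors relative to {1, x, x^2}.
Write y = c₁u + c₂v and equate components.
The system has the unique solution (c₁, c₂) = (4, 1).

y = 4u + v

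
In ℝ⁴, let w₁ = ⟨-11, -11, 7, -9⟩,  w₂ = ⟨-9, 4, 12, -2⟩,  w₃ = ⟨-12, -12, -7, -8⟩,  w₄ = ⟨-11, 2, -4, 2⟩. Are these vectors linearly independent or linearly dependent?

linearly independent

The matrix [w₁|w₂|w₃|w₄] has determinant 7306.
A nonzero determinant means the columns are linearly independent.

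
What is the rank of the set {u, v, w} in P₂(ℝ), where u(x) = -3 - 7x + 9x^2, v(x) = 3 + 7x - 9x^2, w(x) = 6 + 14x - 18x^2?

1

Represent each element by its coordinate vector in ℝ³.
Apply Gaussian elimination to the matrix whose rows are u, v, w.
The echelon form has 1 nonzero row, so the rank is 1.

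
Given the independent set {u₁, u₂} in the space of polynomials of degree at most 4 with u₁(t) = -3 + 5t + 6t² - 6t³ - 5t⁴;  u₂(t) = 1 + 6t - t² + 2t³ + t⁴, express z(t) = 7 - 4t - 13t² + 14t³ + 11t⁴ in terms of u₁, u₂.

Identify each element with its coordinate vector in ℝ⁵ via {1, t, …, t⁴}.
Set up the augmented matrix [u₁ | u₂ | z] and row-reduce.
The system has the unique solution (α₁, α₂) = (-2, 1).

z = -2u₁ + u₂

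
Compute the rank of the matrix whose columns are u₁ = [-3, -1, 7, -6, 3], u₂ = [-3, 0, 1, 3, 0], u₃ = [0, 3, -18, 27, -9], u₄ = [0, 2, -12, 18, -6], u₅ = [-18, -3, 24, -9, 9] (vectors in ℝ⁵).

2

Put the 5×5 matrix [u₁|u₂|u₃|u₄|u₅] into echelon form.
Reduction leaves 2 leading entries, giving rank 2.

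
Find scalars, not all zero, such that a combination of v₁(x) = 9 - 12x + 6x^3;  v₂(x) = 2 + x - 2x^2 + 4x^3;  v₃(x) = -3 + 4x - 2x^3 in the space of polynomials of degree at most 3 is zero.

v₁ + 3v₃ = 0

Take coordinates with respect to {1, x, …, x^3}.
Set up α₁v₁ + … + α₃v₃ = 0 and solve the homogeneous system.
A generator of the null space is (1, 0, 3).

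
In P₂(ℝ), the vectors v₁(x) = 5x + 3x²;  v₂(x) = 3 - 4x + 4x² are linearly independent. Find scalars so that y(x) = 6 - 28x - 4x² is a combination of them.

y = -4v₁ + 2v₂

Take coordinate vectors relative to {1, x, x²}.
Solve the system with v₁, v₂ as columns and y as the right-hand side.
The system has the unique solution (c₁, c₂) = (-4, 2).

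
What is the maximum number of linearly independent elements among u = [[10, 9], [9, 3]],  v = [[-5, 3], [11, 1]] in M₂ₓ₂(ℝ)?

2

Pass to coordinate vectors with respect to the basis {E₁₁, E₁₂, E₂₁, E₂₂}.
Put the 4×2 matrix [u|v] into echelon form.
There are 2 pivot columns, so rank = 2.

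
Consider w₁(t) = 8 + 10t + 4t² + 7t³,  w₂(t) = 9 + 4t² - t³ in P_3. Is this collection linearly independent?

Take coordinates with respect to the standard basis {1, t, …, t³}.
Place the vectors as rows of a 2×4 matrix and reduce to echelon form.
The reduction yields 2 nonzero rows, so the rank is 2.
Since rank = 2 (the number of vectors), the set is linearly independent.

linearly independent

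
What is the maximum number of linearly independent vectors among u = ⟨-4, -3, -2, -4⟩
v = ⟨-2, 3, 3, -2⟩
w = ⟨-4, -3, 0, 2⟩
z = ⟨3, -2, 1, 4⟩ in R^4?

4

Put the 4×4 matrix [u|v|w|z] into echelon form.
Reduction leaves 4 leading entries, giving rank 4.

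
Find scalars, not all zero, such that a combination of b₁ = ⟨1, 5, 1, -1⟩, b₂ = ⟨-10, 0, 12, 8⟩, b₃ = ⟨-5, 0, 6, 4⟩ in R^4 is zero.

b₂ - 2b₃ = 0

Solve the homogeneous system with b₁, b₂, b₃ as columns by row-reducing the coefficient matrix.
A generator of the null space is (0, 1, -2).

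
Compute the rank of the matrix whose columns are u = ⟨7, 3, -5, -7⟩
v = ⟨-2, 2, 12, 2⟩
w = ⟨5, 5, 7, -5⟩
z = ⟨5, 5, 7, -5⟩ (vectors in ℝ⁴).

2

Apply Gaussian elimination to the matrix whose rows are u, v, w, z.
Exactly 2 pivots survive; hence the rank is 2.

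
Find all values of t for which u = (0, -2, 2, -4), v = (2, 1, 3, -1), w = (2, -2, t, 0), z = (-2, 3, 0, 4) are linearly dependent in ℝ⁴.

The vectors are dependent exactly when the determinant of the matrix with rows u, v, w, z vanishes.
Cofactor expansion gives det = -20*t - 76.
This vanishes exactly when t = -19/5.

t = -19/5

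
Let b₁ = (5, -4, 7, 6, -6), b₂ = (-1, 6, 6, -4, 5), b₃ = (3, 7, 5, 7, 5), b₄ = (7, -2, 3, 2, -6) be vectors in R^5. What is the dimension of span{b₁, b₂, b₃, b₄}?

Put the 5×4 matrix [b₁|b₂|b₃|b₄] into echelon form.
Exactly 4 pivots survive; hence the rank is 4.

4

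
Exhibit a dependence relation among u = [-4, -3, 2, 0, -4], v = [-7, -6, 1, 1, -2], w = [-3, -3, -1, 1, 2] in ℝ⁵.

Write the vectors as columns of a matrix and find a nonzero vector in its null space.
The free variable yields coefficients (1, -1, 1) (any nonzero multiple also works).

u - v + w = 0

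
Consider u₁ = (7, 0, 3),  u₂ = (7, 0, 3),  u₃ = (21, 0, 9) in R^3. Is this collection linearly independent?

linearly dependent

Row-reduce the matrix whose columns are u₁, u₂, u₃.
The reduction yields 1 nonzero row, so the rank is 1.
Since rank 1 < 3, the set is linearly dependent.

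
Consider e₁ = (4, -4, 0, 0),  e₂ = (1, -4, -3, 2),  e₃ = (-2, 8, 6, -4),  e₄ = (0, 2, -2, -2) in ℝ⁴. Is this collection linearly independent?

One vector is a scalar multiple of another, so the set is dependent.

linearly dependent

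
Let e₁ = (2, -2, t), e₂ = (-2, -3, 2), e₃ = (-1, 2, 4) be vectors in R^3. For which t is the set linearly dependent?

t = -44/7

Place the vectors as rows of a 3×3 matrix; dependence ⇔ determinant zero.
The determinant works out to -7*t - 44.
Setting this to zero gives t = -44/7.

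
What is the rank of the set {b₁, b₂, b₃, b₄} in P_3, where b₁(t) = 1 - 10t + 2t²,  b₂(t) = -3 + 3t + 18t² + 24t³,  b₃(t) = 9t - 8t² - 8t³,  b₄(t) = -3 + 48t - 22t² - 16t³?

Use coordinates relative to {1, t, …, t³}.
Put the 4×4 matrix [b₁|b₂|b₃|b₄] into echelon form.
Reduction leaves 2 leading entries, giving rank 2.

rank 2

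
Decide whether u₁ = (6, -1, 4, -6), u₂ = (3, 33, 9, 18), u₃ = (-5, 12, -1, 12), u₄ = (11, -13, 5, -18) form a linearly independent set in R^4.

Place the vectors as rows of a 4×4 matrix and reduce to echelon form.
The reduction yields 2 nonzero rows, so the rank is 2.
Since rank 2 < 4, the set is linearly dependent.

linearly dependent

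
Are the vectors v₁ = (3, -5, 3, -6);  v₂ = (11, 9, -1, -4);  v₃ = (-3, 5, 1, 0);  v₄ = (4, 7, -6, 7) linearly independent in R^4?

The matrix [v₁|v₂|v₃|v₄] has determinant 0.
A zero determinant means the columns are linearly dependent.
Indeed 3v₁ - v₂ + 2v₃ + 2v₄ = 0.

linearly dependent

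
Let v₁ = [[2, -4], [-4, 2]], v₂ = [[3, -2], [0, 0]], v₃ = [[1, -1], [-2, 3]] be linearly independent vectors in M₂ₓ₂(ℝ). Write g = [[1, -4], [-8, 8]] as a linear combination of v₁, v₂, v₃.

g = v₁ - v₂ + 2v₃

Identify each element with its coordinate vector in ℝ⁴ via {E₁₁, E₁₂, E₂₁, E₂₂}.
Set up the augmented matrix [v₁ | v₂ | v₃ | g] and row-reduce.
Row-reducing the augmented matrix gives the unique coefficients (α₁, α₂, α₃) = (1, -1, 2).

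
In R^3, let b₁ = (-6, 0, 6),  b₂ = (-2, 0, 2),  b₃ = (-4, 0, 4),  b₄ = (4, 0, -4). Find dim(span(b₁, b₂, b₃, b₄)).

dim = 1

Row-reduce the 4×3 matrix with these as rows.
Exactly 1 pivot survives; hence the rank is 1.
(With 4 elements in a 3-dimensional space the rank is at most 3.)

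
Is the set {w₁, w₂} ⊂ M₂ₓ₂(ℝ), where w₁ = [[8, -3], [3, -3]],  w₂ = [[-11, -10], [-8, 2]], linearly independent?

Take coordinates with respect to the standard basis {E₁₁, E₁₂, E₂₁, E₂₂}.
Place the vectors as rows of a 2×4 matrix and reduce to echelon form.
The reduction yields 2 nonzero rows, so the rank is 2.
Since rank = 2 (the number of vectors), the set is linearly independent.

linearly independent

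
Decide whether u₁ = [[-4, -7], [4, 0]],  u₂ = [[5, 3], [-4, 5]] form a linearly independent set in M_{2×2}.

linearly independent

Take coordinates with respect to the standard basis {E₁₁, E₁₂, E₂₁, E₂₂}.
Place the vectors as rows of a 2×4 matrix and reduce to echelon form.
The reduction yields 2 nonzero rows, so the rank is 2.
Since rank = 2 (the number of vectors), the set is linearly independent.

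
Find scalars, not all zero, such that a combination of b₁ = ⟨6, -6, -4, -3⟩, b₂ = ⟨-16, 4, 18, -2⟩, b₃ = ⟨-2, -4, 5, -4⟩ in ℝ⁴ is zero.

Write the vectors as columns of a matrix and find a nonzero vector in its null space.
A generator of the null space is (2, 1, -2).

2b₁ + b₂ - 2b₃ = 0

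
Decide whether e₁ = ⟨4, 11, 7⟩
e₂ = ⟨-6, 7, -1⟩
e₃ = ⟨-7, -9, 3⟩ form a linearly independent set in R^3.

Form the 3×3 matrix with these as columns; its determinant is 1044.
A nonzero determinant means the columns are linearly independent.

linearly independent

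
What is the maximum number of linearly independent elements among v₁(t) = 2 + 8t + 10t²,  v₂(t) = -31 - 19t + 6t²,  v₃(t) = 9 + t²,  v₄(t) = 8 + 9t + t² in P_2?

3

Pass to coordinate vectors with respect to the basis {1, t, t²}.
Put the 3×4 matrix [v₁|v₂|v₃|v₄] into echelon form.
Exactly 3 pivots survive; hence the rank is 3.
(With 4 elements in a 3-dimensional space the rank is at most 3.)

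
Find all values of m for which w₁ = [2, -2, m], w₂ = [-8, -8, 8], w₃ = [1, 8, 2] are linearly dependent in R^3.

m = -26/7

The vectors are dependent exactly when the determinant of the matrix with rows w₁, w₂, w₃ vanishes.
The determinant works out to -56*m - 208.
Setting this to zero gives m = -26/7.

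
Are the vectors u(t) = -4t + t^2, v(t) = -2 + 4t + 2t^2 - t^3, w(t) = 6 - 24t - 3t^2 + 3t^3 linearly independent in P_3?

linearly dependent

Write each element as a coordinate vector in ℝ⁴ using {1, t, …, t^3}.
Row-reduce the matrix whose columns are u, v, w.
The reduction yields 2 nonzero rows, so the rank is 2.
Since rank 2 < 3, the set is linearly dependent.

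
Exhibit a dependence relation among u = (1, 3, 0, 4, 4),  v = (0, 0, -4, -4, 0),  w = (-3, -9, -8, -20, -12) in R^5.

3u - 2v + w = 0

Set up α₁u + … + α₃w = 0 and solve the homogeneous system.
One solution (up to scaling) is (3, -2, 1).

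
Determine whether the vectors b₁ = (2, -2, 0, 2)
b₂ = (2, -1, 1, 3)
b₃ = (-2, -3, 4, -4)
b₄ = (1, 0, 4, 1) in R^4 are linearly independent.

linearly independent

Place the vectors as rows of a 4×4 matrix and reduce to echelon form.
The reduction yields 4 nonzero rows, so the rank is 4.
Since rank = 4 (the number of vectors), the set is linearly independent.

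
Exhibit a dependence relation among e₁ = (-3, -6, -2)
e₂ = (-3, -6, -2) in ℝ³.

e₁ - e₂ = 0

Set up α₁e₁ + α₂e₂ = 0 and solve the homogeneous system.
One solution (up to scaling) is (1, -1).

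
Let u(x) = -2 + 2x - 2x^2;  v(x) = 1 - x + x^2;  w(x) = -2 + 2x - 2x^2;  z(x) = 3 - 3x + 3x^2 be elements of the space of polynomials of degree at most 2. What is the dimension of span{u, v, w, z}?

Pass to coordinate vectors with respect to the basis {1, x, x^2}.
Form the matrix with u, v, w, z as columns and reduce.
Reduction leaves 1 leading entry, giving rank 1.
(With 4 elements in a 3-dimensional space the rank is at most 3.)

1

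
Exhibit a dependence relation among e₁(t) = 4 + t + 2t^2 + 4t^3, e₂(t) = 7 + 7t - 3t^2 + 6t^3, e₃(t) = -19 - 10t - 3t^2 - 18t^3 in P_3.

Pass to coordinate vectors relative to the basis {1, t, …, t^3}.
Solve the homogeneous system with e₁, e₂, e₃ as columns by row-reducing the coefficient matrix.
One solution (up to scaling) is (3, 1, 1).

3e₁ + e₂ + e₃ = 0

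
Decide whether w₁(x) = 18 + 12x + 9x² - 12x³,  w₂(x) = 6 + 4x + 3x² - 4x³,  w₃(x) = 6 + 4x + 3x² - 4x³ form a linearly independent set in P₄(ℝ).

linearly dependent

Take coordinates with respect to the standard basis {1, x, …, x⁴}.
Place the vectors as rows of a 3×5 matrix and reduce to echelon form.
The reduction yields 1 nonzero row, so the rank is 1.
Since rank 1 < 3, the set is linearly dependent.
Indeed w₁ - 3w₂ = 0.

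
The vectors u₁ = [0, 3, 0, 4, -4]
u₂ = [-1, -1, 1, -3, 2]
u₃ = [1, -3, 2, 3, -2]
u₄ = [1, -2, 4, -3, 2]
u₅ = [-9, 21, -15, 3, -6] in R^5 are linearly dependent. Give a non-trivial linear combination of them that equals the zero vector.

3u₁ + 3u₂ - 3u₃ - 3u₄ - u₅ = 0

Solve the homogeneous system with u₁, u₂, u₃, u₄, u₅ as columns by row-reducing the coefficient matrix.
One solution (up to scaling) is (3, 3, -3, -3, -1).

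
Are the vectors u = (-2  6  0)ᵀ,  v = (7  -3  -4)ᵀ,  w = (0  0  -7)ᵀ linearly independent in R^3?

linearly independent

Place the vectors as rows of a 3×3 matrix and reduce to echelon form.
The reduction yields 3 nonzero rows, so the rank is 3.
Since rank = 3 (the number of vectors), the set is linearly independent.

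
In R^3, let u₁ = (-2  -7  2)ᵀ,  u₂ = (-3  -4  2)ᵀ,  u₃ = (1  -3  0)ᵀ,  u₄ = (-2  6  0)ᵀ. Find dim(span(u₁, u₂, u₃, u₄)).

2

Put the 3×4 matrix [u₁|u₂|u₃|u₄] into echelon form.
There are 2 pivot columns, so rank = 2.
(With 4 elements in a 3-dimensional space the rank is at most 3.)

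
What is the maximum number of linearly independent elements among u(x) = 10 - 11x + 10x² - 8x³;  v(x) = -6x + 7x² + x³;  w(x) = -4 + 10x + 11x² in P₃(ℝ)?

3

Pass to coordinate vectors with respect to the basis {1, x, …, x³}.
Apply Gaussian elimination to the matrix whose rows are u, v, w.
There are 3 pivot columns, so rank = 3.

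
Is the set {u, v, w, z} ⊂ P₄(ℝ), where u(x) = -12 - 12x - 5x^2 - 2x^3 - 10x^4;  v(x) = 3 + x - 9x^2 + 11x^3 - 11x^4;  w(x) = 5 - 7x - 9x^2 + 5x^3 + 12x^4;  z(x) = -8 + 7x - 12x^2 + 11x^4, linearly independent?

linearly independent

Take coordinates with respect to the standard basis {1, x, …, x^4}.
Row-reduce the matrix whose columns are u, v, w, z.
The reduction yields 4 nonzero rows, so the rank is 4.
Since rank = 4 (the number of vectors), the set is linearly independent.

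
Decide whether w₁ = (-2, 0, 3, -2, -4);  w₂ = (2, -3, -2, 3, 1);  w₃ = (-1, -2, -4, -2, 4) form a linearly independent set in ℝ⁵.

linearly independent

Row-reduce the matrix whose columns are w₁, w₂, w₃.
The reduction yields 3 nonzero rows, so the rank is 3.
Since rank = 3 (the number of vectors), the set is linearly independent.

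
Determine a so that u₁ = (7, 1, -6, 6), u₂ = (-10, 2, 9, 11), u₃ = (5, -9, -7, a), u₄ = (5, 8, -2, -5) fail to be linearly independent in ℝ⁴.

a = 13/3

Place the vectors as rows of a 4×4 matrix; dependence ⇔ determinant zero.
Expanding, det = 143 - 33*a.
This vanishes exactly when a = 13/3.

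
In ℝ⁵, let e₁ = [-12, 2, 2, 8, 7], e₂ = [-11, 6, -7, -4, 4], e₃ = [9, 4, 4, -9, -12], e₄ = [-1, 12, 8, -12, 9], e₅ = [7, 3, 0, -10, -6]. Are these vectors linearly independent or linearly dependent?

linearly independent

Place the vectors as rows of a 5×5 matrix and reduce to echelon form.
The reduction yields 5 nonzero rows, so the rank is 5.
Since rank = 5 (the number of vectors), the set is linearly independent.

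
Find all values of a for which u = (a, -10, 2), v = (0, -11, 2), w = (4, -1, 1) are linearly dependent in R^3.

a = 8/9

The set is linearly dependent precisely when det[u; v; w] = 0.
The determinant works out to 8 - 9*a.
This vanishes exactly when a = 8/9.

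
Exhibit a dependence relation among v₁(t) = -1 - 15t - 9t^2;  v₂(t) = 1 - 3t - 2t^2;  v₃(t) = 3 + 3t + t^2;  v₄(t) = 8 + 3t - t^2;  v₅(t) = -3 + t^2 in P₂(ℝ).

3v₁ - 8v₂ + 9v₃ - 2v₄ = 0

Pass to coordinate vectors relative to the basis {1, t, t^2}.
Set up α₁v₁ + … + α₅v₅ = 0 and solve the homogeneous system.
A generator of the null space is (3, -8, 9, -2, 0).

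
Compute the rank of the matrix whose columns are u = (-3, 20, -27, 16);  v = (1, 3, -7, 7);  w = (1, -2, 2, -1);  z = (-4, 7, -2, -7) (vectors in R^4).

Row-reduce the 4×4 matrix with these as rows.
There are 3 pivot columns, so rank = 3.

3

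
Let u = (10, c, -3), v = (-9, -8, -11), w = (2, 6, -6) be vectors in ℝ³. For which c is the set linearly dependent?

Place the vectors as rows of a 3×3 matrix; dependence ⇔ determinant zero.
Expanding, det = 1254 - 76*c.
This vanishes exactly when c = 33/2.

c = 33/2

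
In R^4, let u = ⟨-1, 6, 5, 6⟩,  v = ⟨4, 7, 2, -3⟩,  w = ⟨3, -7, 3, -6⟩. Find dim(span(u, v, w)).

Form the matrix with u, v, w as columns and reduce.
The echelon form has 3 nonzero rows, so the rank is 3.

dim = 3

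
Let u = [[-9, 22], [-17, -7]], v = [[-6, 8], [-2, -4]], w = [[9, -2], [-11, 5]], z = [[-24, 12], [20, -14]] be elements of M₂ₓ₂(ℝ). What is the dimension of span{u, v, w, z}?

dim = 2

Use coordinates relative to {E₁₁, E₁₂, E₂₁, E₂₂}.
Apply Gaussian elimination to the matrix whose rows are u, v, w, z.
Exactly 2 pivots survive; hence the rank is 2.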